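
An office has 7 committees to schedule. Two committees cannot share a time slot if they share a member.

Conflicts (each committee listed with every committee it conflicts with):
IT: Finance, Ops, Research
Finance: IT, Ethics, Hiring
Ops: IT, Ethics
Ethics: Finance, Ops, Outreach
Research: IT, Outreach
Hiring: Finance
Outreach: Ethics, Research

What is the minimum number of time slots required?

3

The cycle Ethics-Outreach-Research-IT-Finance-Ethics has odd length 5, so it cannot be 2-colored; at least 3 time slots are needed.
3 time slots suffice: time slot 1 → {Finance, Ops, Research}; time slot 2 → {IT, Ethics, Hiring}; time slot 3 → {Outreach}. No two conflicting committees share a time slot.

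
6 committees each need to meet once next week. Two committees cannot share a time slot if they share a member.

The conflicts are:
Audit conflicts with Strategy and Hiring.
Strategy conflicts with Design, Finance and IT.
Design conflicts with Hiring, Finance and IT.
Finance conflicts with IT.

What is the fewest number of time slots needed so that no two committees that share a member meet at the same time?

Strategy, Design, Finance, IT are mutually in conflict, so at least 4 time slots are needed.
4 time slots suffice: time slot 1 → {Strategy, Hiring}; time slot 2 → {Audit, Design}; time slot 3 → {Finance}; time slot 4 → {IT}. Every pair that conflicts lands in different time slots.

4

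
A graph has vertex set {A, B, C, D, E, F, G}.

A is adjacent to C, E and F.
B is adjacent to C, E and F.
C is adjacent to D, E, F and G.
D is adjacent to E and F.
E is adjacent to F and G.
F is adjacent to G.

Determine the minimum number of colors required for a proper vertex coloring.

C, E, F, G are mutually adjacent (a clique of size 4), so at least 4 colors are needed.
4 colors suffice: color 1 → {E}; color 2 → {C}; color 3 → {F}; color 4 → {A, B, D, G}. Every edge joins two different colors.

4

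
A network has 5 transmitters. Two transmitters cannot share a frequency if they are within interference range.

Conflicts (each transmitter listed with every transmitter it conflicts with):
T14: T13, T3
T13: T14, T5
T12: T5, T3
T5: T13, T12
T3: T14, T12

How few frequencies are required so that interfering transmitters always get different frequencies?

The cycle T13-T14-T3-T12-T5-T13 has odd length 5, so it cannot be 2-colored; at least 3 frequencies are needed.
3 frequencies suffice: frequency 1 → {T13, T3}; frequency 2 → {T14, T5}; frequency 3 → {T12}. No two conflicting transmitters share a frequency.

3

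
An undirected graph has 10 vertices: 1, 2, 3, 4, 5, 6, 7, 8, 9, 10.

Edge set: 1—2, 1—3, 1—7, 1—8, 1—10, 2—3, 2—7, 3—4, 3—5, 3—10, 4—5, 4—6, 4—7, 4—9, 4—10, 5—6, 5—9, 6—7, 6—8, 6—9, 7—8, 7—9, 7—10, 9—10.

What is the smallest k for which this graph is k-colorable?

4

4, 6, 7, 9 are pairwise adjacent (a clique of size 4), so at least 4 colors are needed.
4 colors suffice: color a → {5, 7}; color b → {1, 4}; color c → {2, 6, 10}; color d → {3, 8, 9}. Each edge has distinct colors on its endpoints.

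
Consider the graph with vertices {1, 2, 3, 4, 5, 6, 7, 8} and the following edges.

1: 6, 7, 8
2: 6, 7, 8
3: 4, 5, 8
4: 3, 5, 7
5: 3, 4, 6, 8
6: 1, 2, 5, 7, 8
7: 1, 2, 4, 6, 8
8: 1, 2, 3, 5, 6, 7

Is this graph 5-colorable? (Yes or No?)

Yes

The chromatic number is 4. 1, 6, 7, 8 form a clique, so at least 4 colors are needed.
4 colors suffice: color red → {4, 8}; color blue → {3, 6}; color green → {5, 7}; color yellow → {1, 2}.
Since 5 ≥ 4, a proper 5-coloring certainly exists.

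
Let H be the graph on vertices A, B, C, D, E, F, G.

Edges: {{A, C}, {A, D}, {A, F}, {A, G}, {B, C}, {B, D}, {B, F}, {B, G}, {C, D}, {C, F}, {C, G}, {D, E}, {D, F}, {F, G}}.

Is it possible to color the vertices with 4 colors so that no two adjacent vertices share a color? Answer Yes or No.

The chromatic number is 4. B, C, F, G are mutually adjacent (a clique of size 4), so at least 4 colors are needed.
A valid assignment using 4 colors: A=4, B=4, C=1, D=3, E=1, F=2, G=3.
That is already a proper 4-coloring.

Yes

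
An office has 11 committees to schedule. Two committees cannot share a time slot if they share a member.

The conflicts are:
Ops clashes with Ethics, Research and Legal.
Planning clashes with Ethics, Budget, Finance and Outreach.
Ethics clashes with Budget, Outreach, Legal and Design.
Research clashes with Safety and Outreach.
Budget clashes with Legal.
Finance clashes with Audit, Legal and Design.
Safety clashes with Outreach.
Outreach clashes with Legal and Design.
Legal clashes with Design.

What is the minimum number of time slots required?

4

Ethics, Outreach, Legal, Design all conflict with each other, so at least 4 time slots are needed.
4 time slots suffice: Ops=1, Planning=2, Ethics=3, Research=2, Budget=1, Finance=1, Safety=3, Outreach=1, Audit=2, Legal=2, Design=4. Each listed conflict is separated.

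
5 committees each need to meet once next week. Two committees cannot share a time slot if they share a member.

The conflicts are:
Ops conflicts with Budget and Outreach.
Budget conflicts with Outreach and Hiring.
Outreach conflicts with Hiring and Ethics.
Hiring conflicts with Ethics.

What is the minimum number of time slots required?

Outreach, Hiring, Ethics pairwise conflict, so at least 3 time slots are needed.
A valid assignment using 3 time slots: Ops=2, Budget=3, Outreach=1, Hiring=2, Ethics=3. Each listed conflict is separated.

3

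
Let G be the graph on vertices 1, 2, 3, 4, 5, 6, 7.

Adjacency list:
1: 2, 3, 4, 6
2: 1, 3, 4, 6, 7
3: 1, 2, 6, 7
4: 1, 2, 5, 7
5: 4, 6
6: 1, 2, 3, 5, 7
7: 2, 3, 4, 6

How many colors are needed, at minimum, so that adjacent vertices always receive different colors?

2, 3, 6, 7 form a clique, so at least 4 colors are needed.
A valid assignment using 4 colors: 1=d, 2=a, 3=c, 4=b, 5=a, 6=b, 7=d. Each edge has distinct colors on its endpoints.

4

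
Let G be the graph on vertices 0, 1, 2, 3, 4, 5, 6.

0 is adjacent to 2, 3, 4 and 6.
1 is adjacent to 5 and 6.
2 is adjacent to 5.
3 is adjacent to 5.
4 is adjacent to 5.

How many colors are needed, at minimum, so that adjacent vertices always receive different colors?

The cycle 3-5-1-6-0-3 has odd length 5, so it cannot be 2-colored; at least 3 colors are needed.
3 colors suffice: 0=red, 1=blue, 2=blue, 3=blue, 4=blue, 5=red, 6=green. Every edge joins two different colors.

3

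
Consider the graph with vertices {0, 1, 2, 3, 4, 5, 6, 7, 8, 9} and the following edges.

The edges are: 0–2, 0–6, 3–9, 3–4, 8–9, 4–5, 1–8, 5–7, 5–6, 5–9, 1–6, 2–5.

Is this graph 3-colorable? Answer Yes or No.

The chromatic number is 3. The cycle 1-6-5-9-8-1 has odd length 5, so it cannot be 2-colored; at least 3 colors are needed.
3 colors suffice: 0=red, 1=red, 2=blue, 3=red, 4=blue, 5=red, 6=blue, 7=blue, 8=green, 9=blue.
That is already a proper 3-coloring.

Yes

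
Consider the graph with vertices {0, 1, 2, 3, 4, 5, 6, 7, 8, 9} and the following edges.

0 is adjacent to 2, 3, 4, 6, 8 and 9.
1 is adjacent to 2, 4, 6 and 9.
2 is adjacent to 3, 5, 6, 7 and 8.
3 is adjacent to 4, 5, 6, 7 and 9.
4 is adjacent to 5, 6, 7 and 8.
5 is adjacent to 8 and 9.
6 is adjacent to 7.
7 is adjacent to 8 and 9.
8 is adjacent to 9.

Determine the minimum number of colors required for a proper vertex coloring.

3, 4, 6, 7 form a clique, so at least 4 colors are needed.
4 colors suffice: color a → {2, 4, 9}; color b → {1, 3, 8}; color c → {5, 6}; color d → {0, 7}. Every edge joins two different colors.

4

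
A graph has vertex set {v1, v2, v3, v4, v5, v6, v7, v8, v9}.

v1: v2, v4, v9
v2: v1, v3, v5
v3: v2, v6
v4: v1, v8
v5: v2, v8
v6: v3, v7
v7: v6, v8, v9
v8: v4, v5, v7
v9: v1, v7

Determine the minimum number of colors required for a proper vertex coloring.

3

The cycle v1-v9-v7-v8-v4-v1 has odd length 5, so it cannot be 2-colored; at least 3 colors are needed.
One proper 3-coloring: v1=red, v2=blue, v3=red, v4=green, v5=red, v6=blue, v7=red, v8=blue, v9=blue. Each edge has distinct colors on its endpoints.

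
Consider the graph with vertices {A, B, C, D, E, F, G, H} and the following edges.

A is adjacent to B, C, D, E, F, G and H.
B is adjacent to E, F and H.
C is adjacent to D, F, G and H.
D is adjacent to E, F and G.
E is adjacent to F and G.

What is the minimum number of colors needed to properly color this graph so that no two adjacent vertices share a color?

A, C, D, F are mutually adjacent (a clique of size 4), so at least 4 colors are needed.
One proper 4-coloring: A=1, B=4, C=3, D=4, E=3, F=2, G=2, H=2. No two adjacent vertices share a color.

4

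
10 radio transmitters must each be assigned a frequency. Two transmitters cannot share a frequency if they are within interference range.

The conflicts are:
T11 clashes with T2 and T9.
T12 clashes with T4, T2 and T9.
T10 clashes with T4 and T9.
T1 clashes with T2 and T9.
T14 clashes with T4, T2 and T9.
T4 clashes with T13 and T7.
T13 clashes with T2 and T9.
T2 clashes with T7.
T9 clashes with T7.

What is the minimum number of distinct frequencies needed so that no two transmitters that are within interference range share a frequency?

T10 and T9 conflict, so at least 2 frequencies are needed.
2 frequencies suffice: frequency 1 → {T4, T2, T9}; frequency 2 → {T11, T12, T10, T1, T14, T13, T7}. No two conflicting transmitters share a frequency.

2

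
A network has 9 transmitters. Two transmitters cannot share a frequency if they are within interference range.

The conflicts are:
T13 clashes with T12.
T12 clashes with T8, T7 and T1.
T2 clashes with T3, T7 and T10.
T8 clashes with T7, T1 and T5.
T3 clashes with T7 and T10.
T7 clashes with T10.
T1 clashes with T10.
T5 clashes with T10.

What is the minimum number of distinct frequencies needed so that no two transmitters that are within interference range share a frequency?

4

T2, T3, T7, T10 pairwise conflict, so at least 4 frequencies are needed.
A valid assignment using 4 frequencies: T13=1, T12=3, T2=4, T8=2, T3=3, T7=1, T1=1, T5=1, T10=2. Every pair that conflicts lands in different frequencies.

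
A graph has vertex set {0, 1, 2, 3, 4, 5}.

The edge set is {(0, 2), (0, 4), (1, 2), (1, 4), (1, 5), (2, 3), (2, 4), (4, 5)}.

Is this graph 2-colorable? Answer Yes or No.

1, 4, 5 are pairwise adjacent, so at least 3 colors are needed.
So 2 colors are not enough.

No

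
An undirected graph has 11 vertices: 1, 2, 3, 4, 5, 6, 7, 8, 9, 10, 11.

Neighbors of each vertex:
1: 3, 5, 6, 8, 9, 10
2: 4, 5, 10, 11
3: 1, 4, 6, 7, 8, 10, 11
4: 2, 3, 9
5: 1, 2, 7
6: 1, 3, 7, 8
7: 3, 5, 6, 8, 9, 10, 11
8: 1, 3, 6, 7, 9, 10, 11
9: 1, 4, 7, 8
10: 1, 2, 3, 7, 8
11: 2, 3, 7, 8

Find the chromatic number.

4

1, 3, 6, 8 form a clique, so at least 4 colors are needed.
4 colors suffice: 1=c, 2=a, 3=a, 4=b, 5=b, 6=d, 7=c, 8=b, 9=a, 10=d, 11=d. No two adjacent vertices share a color.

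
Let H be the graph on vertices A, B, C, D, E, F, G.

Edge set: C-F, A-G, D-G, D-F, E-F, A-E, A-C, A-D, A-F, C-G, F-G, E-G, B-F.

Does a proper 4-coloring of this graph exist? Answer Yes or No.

Yes

The chromatic number is 4. A, C, F, G form a clique, so at least 4 colors are needed.
One proper 4-coloring: A=2, B=2, C=4, D=4, E=4, F=1, G=3.
That is already a proper 4-coloring.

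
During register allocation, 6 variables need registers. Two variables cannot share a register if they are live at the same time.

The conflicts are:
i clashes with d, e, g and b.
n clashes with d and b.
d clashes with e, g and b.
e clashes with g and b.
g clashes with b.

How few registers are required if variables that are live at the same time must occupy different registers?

5

i, d, e, g, b pairwise conflict, so at least 5 registers are needed.
Using 5 registers: i=4, n=3, d=1, e=3, g=5, b=2. Every pair that conflicts lands in different registers.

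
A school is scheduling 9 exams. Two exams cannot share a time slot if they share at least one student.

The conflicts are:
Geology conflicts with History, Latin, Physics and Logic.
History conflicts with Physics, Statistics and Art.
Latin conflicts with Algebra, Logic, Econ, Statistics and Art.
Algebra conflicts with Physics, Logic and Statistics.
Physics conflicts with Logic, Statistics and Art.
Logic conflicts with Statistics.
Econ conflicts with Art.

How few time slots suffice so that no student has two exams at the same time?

4

Algebra, Physics, Logic, Statistics are mutually in conflict, so at least 4 time slots are needed.
4 time slots suffice: time slot 1 → {Latin, Physics}; time slot 2 → {Geology, Statistics, Art}; time slot 3 → {History, Logic, Econ}; time slot 4 → {Algebra}. Every pair that conflicts lands in different time slots.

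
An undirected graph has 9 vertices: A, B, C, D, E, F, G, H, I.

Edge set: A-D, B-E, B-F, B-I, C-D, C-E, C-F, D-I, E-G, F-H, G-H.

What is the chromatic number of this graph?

3

The cycle B-I-D-C-E-B has odd length 5, so it cannot be 2-colored; at least 3 colors are needed.
3 colors suffice: color red → {D, E, F}; color blue → {A, B, C, H}; color green → {G, I}. Each edge has distinct colors on its endpoints.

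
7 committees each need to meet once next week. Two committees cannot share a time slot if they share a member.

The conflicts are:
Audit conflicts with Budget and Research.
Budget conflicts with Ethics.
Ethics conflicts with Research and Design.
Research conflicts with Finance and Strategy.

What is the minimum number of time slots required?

2

Audit and Budget conflict, so at least 2 time slots are needed.
2 time slots suffice: time slot 1 → {Budget, Research, Design}; time slot 2 → {Audit, Ethics, Finance, Strategy}. No two conflicting committees share a time slot.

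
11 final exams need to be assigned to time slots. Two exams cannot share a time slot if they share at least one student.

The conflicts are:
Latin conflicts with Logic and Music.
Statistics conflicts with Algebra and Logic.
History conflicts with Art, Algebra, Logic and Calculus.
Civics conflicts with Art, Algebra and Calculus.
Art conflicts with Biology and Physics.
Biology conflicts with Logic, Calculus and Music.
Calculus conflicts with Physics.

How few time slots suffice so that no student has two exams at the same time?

2

History and Algebra conflict, so at least 2 time slots are needed.
2 time slots suffice: time slot 1 → {Art, Algebra, Logic, Calculus, Music}; time slot 2 → {Latin, Statistics, History, Civics, Biology, Physics}. Each listed conflict is separated.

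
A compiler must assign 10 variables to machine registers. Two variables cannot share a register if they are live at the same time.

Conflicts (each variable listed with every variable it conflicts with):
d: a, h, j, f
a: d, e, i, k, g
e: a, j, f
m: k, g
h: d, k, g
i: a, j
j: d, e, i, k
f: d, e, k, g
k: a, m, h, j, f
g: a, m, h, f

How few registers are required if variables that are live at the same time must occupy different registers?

2

m and k conflict, so at least 2 registers are needed.
A valid assignment using 2 registers: d=1, a=2, e=1, m=2, h=2, i=1, j=2, f=2, k=1, g=1. Each listed conflict is separated.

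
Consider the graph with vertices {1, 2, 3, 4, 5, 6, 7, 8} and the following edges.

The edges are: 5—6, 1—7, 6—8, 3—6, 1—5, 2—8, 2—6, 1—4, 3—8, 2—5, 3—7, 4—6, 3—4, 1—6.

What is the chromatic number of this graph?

1, 4, 6 form a triangle, so at least 3 colors are needed.
A valid assignment using 3 colors: 1=b, 2=b, 3=b, 4=c, 5=c, 6=a, 7=a, 8=c. Every edge joins two different colors.

3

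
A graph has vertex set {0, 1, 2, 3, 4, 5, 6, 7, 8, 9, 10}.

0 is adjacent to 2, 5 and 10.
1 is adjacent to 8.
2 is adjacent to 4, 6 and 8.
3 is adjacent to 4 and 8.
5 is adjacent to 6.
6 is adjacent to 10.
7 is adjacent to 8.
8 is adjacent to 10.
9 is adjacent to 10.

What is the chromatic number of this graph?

1 and 8 are adjacent, so at least 2 colors are needed.
2 colors suffice: color a → {0, 4, 6, 8, 9}; color b → {1, 2, 3, 5, 7, 10}. Every edge joins two different colors.

2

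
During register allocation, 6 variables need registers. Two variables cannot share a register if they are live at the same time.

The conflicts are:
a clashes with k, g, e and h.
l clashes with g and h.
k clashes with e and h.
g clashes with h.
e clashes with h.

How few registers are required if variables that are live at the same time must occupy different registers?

4

a, k, e, h pairwise conflict, so at least 4 registers are needed.
Using 4 registers: a=2, l=2, k=4, g=3, e=3, h=1. Each listed conflict is separated.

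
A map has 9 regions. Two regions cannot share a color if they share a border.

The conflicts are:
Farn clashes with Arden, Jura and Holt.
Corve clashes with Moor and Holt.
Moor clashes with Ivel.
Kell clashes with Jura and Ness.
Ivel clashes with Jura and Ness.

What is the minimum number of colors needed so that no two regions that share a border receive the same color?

Farn and Holt conflict, so at least 2 colors are needed.
2 colors suffice: color 1 → {Farn, Corve, Kell, Ivel}; color 2 → {Moor, Arden, Jura, Ness, Holt}. No two conflicting regions share a color.

2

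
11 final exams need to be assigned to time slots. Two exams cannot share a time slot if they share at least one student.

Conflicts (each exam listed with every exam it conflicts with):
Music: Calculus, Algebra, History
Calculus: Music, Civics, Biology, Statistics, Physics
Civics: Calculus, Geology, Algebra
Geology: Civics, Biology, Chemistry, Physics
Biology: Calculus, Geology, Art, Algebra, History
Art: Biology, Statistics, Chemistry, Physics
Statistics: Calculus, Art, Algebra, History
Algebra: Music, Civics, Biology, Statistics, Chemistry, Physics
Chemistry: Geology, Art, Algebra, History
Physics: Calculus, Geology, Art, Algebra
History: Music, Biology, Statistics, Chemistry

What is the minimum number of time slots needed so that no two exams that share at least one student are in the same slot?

2

Calculus and Civics conflict, so at least 2 time slots are needed.
2 time slots suffice: time slot 1 → {Calculus, Geology, Art, Algebra, History}; time slot 2 → {Music, Civics, Biology, Statistics, Chemistry, Physics}. Each listed conflict is separated.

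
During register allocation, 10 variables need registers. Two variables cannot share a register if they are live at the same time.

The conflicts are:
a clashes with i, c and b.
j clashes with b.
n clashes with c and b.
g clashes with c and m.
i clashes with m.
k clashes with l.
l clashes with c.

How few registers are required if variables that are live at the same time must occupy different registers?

The cycle c-a-i-m-g-c has odd length 5, so it cannot be 2-colored; at least 3 registers are needed.
3 registers suffice: register 1 → {i, k, c, b}; register 2 → {a, j, n, g, l}; register 3 → {m}. Every pair that conflicts lands in different registers.

3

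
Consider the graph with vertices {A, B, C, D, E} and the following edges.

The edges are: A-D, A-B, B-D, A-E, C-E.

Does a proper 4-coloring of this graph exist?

The chromatic number is 3. A, B, D form a triangle, so at least 3 colors are needed.
3 colors suffice: color 1 → {A, C}; color 2 → {D, E}; color 3 → {B}.
Since 4 ≥ 3, a proper 4-coloring certainly exists.

Yes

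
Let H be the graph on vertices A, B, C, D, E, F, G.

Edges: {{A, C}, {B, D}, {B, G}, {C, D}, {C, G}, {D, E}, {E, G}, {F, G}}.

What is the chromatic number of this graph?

D and E are adjacent, so at least 2 colors are needed.
2 colors suffice: color 1 → {A, D, G}; color 2 → {B, C, E, F}. No two adjacent vertices share a color.

2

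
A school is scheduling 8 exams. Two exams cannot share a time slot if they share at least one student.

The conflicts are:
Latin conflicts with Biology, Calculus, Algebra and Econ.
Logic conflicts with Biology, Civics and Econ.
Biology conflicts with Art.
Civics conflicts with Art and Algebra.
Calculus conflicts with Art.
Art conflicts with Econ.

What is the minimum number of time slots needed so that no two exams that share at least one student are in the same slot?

The cycle Econ-Logic-Civics-Algebra-Latin-Econ has odd length 5, so it cannot be 2-colored; at least 3 time slots are needed.
Using 3 time slots: Latin=1, Logic=1, Biology=2, Civics=2, Calculus=2, Art=1, Algebra=3, Econ=2. Every pair that conflicts lands in different time slots.

3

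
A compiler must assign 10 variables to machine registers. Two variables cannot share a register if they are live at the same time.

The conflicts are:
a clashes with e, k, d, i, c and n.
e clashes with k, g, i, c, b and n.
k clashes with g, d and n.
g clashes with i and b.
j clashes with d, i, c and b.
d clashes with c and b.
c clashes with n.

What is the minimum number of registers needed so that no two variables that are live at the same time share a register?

a, e, k, n are mutually in conflict, so at least 4 registers are needed.
A valid assignment using 4 registers: a=2, e=1, k=3, g=2, j=2, d=1, i=3, c=3, b=3, n=4. Each listed conflict is separated.

4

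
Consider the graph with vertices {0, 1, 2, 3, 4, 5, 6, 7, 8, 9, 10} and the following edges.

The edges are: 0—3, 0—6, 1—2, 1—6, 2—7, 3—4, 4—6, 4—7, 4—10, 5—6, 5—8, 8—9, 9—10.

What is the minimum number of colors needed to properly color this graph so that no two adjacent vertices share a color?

3

The cycle 2-7-4-6-1-2 has odd length 5, so it cannot be 2-colored; at least 3 colors are needed.
3 colors suffice: color red → {0, 1, 4, 8}; color blue → {3, 6, 7, 10}; color green → {2, 5, 9}. No two adjacent vertices share a color.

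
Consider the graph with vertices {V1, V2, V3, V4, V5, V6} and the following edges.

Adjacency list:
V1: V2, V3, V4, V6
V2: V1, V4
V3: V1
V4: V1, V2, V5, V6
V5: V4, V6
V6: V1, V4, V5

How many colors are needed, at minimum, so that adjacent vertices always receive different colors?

3

V4, V5, V6 form a triangle, so at least 3 colors are needed.
One proper 3-coloring: V1=blue, V2=green, V3=red, V4=red, V5=blue, V6=green. Each edge has distinct colors on its endpoints.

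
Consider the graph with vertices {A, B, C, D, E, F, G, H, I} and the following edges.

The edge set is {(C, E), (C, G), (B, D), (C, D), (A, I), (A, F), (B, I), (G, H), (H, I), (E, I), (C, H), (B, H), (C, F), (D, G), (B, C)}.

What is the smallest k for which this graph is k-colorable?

B, C, H form a triangle, so at least 3 colors are needed.
3 colors suffice: color 1 → {C, I}; color 2 → {A, B, E, G}; color 3 → {D, F, H}. Each edge has distinct colors on its endpoints.

3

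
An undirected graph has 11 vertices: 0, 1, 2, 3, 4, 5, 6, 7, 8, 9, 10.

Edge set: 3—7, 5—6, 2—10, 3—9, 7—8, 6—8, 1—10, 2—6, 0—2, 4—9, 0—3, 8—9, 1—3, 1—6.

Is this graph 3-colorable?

Yes

The chromatic number is 3. The cycle 6-8-9-3-1-6 has odd length 5, so it cannot be 2-colored; at least 3 colors are needed.
One proper 3-coloring: 0=green, 1=blue, 2=blue, 3=red, 4=red, 5=blue, 6=red, 7=blue, 8=green, 9=blue, 10=red.
That is already a proper 3-coloring.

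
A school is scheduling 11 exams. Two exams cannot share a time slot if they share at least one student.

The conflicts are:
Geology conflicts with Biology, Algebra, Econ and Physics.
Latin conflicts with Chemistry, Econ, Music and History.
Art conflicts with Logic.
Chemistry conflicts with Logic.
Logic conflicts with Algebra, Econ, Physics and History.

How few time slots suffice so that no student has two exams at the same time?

2

Geology and Econ conflict, so at least 2 time slots are needed.
2 time slots suffice: time slot 1 → {Geology, Latin, Logic}; time slot 2 → {Biology, Art, Chemistry, Algebra, Econ, Music, Physics, History}. No two conflicting exams share a time slot.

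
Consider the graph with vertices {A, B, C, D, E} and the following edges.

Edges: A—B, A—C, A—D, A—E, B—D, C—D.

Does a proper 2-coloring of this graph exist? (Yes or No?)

No

A, B, D are pairwise adjacent, so at least 3 colors are needed.
So 2 colors are not enough.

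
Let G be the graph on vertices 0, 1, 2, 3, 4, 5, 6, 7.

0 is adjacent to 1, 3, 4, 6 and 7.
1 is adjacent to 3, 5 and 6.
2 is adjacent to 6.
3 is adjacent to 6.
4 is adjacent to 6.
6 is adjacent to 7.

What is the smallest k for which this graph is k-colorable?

0, 1, 3, 6 are pairwise adjacent (a clique of size 4), so at least 4 colors are needed.
A valid assignment using 4 colors: 0=blue, 1=green, 2=blue, 3=yellow, 4=green, 5=red, 6=red, 7=green. Each edge has distinct colors on its endpoints.

4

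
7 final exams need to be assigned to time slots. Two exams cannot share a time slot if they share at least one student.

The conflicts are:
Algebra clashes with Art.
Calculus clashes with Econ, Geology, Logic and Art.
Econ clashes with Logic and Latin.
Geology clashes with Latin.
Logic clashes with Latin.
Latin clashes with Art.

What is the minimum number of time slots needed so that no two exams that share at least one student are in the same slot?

Econ, Logic, Latin all conflict with each other, so at least 3 time slots are needed.
3 time slots suffice: time slot 1 → {Algebra, Calculus, Latin}; time slot 2 → {Geology, Logic, Art}; time slot 3 → {Econ}. Each listed conflict is separated.

3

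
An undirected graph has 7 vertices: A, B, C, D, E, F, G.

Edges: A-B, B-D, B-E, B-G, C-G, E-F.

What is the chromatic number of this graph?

B and G are adjacent, so at least 2 colors are needed.
2 colors suffice: color 1 → {B, C, F}; color 2 → {A, D, E, G}. Each edge has distinct colors on its endpoints.

2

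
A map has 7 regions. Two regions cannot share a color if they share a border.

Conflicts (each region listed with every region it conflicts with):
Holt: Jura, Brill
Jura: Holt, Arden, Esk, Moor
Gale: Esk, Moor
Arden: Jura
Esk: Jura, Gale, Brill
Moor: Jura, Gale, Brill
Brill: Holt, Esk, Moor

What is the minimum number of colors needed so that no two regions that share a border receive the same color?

Jura and Moor conflict, so at least 2 colors are needed.
2 colors suffice: Holt=2, Jura=1, Gale=1, Arden=2, Esk=2, Moor=2, Brill=1. Every pair that conflicts lands in different colors.

2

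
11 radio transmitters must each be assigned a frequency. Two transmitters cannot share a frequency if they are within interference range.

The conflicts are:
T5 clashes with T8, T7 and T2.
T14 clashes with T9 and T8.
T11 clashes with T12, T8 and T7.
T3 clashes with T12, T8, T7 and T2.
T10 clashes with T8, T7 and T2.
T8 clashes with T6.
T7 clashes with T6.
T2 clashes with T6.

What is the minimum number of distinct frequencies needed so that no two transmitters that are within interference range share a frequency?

T5 and T2 conflict, so at least 2 frequencies are needed.
Using 2 frequencies: T5=2, T14=2, T11=2, T3=2, T12=1, T9=1, T10=2, T8=1, T7=1, T2=1, T6=2. Every pair that conflicts lands in different frequencies.

2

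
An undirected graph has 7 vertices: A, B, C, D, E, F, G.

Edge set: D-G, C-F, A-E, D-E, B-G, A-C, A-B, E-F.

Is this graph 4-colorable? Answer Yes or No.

Yes

The chromatic number is 3. The cycle E-D-G-B-A-E has odd length 5, so it cannot be 2-colored; at least 3 colors are needed.
A valid assignment using 3 colors: A=2, B=3, C=1, D=2, E=1, F=2, G=1.
Since 4 ≥ 3, a proper 4-coloring certainly exists.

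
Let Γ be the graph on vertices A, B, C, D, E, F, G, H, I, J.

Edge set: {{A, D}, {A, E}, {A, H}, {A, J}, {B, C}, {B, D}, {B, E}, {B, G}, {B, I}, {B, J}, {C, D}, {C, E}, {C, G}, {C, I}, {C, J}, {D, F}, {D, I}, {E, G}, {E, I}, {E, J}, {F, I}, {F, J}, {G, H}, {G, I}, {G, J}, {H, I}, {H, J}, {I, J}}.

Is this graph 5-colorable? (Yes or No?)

No

B, C, E, G, I, J are pairwise adjacent (a clique of size 6), so at least 6 colors are needed.
So 5 colors are not enough.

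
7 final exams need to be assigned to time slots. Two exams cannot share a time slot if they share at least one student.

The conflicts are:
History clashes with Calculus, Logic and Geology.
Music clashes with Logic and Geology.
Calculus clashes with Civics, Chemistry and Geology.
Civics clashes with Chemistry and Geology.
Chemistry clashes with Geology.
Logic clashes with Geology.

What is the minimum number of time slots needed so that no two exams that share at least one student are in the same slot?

4

Calculus, Civics, Chemistry, Geology all conflict with each other, so at least 4 time slots are needed.
Using 4 time slots: History=3, Music=3, Calculus=2, Civics=4, Chemistry=3, Logic=2, Geology=1. No two conflicting exams share a time slot.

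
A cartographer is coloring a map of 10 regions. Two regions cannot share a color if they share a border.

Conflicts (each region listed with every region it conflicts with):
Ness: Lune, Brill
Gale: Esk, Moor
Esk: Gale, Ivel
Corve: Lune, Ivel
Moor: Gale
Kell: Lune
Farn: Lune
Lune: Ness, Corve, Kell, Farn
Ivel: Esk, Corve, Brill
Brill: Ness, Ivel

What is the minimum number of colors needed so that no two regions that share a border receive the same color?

The cycle Ivel-Brill-Ness-Lune-Corve-Ivel has odd length 5, so it cannot be 2-colored; at least 3 colors are needed.
3 colors suffice: color 1 → {Gale, Lune, Ivel}; color 2 → {Ness, Esk, Corve, Moor, Kell, Farn}; color 3 → {Brill}. No two conflicting regions share a color.

3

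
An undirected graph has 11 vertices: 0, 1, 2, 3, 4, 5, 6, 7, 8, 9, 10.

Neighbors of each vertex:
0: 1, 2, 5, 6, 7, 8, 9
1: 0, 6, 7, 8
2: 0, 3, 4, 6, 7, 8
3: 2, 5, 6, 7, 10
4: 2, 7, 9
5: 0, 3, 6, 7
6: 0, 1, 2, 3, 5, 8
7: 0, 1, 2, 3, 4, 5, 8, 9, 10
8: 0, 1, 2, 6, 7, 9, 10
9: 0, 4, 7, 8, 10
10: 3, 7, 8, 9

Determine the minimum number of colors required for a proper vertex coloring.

0, 1, 6, 8 form a clique, so at least 4 colors are needed.
One proper 4-coloring: 0=b, 1=d, 2=d, 3=c, 4=b, 5=d, 6=a, 7=a, 8=c, 9=d, 10=b. Every edge joins two different colors.

4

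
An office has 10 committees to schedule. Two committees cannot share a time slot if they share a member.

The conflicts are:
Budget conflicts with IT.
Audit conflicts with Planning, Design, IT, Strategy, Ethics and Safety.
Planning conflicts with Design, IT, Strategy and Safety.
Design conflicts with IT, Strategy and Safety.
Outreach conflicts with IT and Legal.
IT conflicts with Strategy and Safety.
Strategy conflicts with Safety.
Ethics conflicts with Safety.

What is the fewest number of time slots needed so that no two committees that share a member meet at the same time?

Audit, Planning, Design, IT, Strategy, Safety are mutually in conflict, so at least 6 time slots are needed.
6 time slots suffice: Budget=2, Audit=2, Planning=4, Design=5, Outreach=2, IT=1, Strategy=6, Ethics=1, Legal=1, Safety=3. Every pair that conflicts lands in different time slots.

6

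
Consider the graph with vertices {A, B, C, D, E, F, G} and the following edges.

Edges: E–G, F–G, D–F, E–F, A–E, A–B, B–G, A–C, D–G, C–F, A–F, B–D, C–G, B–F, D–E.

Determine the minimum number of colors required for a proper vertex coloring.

4

B, D, F, G form a clique, so at least 4 colors are needed.
4 colors suffice: color 1 → {F}; color 2 → {A, G}; color 3 → {C, D}; color 4 → {B, E}. Each edge has distinct colors on its endpoints.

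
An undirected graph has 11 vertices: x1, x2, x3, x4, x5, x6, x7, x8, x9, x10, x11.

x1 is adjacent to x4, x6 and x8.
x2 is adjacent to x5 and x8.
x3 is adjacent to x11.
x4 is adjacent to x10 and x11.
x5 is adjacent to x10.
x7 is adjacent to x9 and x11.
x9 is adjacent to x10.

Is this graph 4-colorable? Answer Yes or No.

The chromatic number is 3. The cycle x9-x10-x4-x11-x7-x9 has odd length 5, so it cannot be 2-colored; at least 3 colors are needed.
3 colors suffice: color 1 → {x1, x2, x10, x11}; color 2 → {x3, x4, x5, x6, x8, x9}; color 3 → {x7}.
Since 4 ≥ 3, a proper 4-coloring certainly exists.

Yes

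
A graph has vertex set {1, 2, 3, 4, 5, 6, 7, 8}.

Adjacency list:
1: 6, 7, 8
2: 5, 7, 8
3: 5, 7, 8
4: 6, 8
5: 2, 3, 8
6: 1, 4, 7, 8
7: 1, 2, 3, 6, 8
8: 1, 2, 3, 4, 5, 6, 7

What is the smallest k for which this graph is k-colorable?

1, 6, 7, 8 are pairwise adjacent (a clique of size 4), so at least 4 colors are needed.
A valid assignment using 4 colors: 1=d, 2=c, 3=c, 4=b, 5=b, 6=c, 7=b, 8=a. No two adjacent vertices share a color.

4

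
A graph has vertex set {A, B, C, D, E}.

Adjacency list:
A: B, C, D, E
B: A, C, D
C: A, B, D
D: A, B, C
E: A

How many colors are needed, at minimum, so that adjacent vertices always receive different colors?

A, B, C, D form a clique, so at least 4 colors are needed.
A valid assignment using 4 colors: A=red, B=blue, C=yellow, D=green, E=blue. No two adjacent vertices share a color.

4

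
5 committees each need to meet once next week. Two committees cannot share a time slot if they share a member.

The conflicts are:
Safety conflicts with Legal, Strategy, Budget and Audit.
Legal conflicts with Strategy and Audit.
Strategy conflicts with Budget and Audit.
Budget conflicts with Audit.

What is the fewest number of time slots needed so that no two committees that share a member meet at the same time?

4

Safety, Legal, Strategy, Audit pairwise conflict, so at least 4 time slots are needed.
Using 4 time slots: Safety=2, Legal=4, Strategy=1, Budget=4, Audit=3. Each listed conflict is separated.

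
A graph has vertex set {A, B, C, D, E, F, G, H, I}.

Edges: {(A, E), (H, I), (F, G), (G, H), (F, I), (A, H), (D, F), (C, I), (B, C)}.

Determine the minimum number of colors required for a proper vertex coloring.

F and I are adjacent, so at least 2 colors are needed.
A valid assignment using 2 colors: A=red, B=red, C=blue, D=red, E=blue, F=blue, G=red, H=blue, I=red. Every edge joins two different colors.

2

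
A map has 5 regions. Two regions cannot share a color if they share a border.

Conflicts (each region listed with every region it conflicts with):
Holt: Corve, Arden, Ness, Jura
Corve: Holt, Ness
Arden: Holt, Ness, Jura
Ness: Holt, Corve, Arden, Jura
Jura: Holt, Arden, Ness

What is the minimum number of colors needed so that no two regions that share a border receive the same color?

Holt, Arden, Ness, Jura all conflict with each other, so at least 4 colors are needed.
4 colors suffice: color 1 → {Ness}; color 2 → {Holt}; color 3 → {Corve, Arden}; color 4 → {Jura}. Every pair that conflicts lands in different colors.

4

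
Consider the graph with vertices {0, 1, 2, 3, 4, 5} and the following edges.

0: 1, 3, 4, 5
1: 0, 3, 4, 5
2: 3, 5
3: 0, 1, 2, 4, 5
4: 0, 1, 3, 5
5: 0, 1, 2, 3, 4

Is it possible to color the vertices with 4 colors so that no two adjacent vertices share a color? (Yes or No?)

0, 1, 3, 4, 5 form a clique, so at least 5 colors are needed.
So 4 colors are not enough.

No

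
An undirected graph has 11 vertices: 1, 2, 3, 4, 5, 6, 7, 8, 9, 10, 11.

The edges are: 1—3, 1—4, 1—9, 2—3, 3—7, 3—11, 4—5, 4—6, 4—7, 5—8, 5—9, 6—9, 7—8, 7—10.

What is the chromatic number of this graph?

2

7 and 10 are adjacent, so at least 2 colors are needed.
2 colors suffice: 1=blue, 2=blue, 3=red, 4=red, 5=blue, 6=blue, 7=blue, 8=red, 9=red, 10=red, 11=blue. Each edge has distinct colors on its endpoints.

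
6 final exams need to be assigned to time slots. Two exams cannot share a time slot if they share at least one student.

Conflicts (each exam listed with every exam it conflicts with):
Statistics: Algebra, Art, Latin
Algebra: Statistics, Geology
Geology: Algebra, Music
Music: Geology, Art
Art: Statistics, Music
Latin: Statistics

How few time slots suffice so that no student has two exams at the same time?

The cycle Algebra-Statistics-Art-Music-Geology-Algebra has odd length 5, so it cannot be 2-colored; at least 3 time slots are needed.
3 time slots suffice: Statistics=1, Algebra=2, Geology=1, Music=3, Art=2, Latin=2. No two conflicting exams share a time slot.

3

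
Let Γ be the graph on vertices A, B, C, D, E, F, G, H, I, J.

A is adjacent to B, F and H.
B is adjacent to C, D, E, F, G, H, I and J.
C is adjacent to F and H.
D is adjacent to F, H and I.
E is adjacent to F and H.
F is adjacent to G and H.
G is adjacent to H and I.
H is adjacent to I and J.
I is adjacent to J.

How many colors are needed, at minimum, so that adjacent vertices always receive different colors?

4

B, D, F, H form a clique, so at least 4 colors are needed.
A valid assignment using 4 colors: A=yellow, B=red, C=yellow, D=yellow, E=yellow, F=green, G=yellow, H=blue, I=green, J=yellow. Each edge has distinct colors on its endpoints.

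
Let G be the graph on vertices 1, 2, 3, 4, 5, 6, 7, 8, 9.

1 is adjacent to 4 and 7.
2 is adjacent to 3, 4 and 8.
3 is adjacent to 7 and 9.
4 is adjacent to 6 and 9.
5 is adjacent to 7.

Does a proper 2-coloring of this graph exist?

No

The cycle 2-3-7-1-4-2 has odd length 5, so it cannot be 2-colored; at least 3 colors are needed.
So 2 colors are not enough.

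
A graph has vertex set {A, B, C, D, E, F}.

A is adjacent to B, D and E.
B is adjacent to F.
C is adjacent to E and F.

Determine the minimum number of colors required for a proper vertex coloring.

The cycle F-C-E-A-B-F has odd length 5, so it cannot be 2-colored; at least 3 colors are needed.
3 colors suffice: color 1 → {A, F}; color 2 → {B, D, E}; color 3 → {C}. Every edge joins two different colors.

3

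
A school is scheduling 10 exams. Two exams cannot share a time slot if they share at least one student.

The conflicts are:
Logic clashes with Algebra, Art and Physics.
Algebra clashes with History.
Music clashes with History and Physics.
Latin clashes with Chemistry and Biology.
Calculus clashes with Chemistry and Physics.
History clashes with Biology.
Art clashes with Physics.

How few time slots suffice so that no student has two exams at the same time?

3

Logic, Art, Physics all conflict with each other, so at least 3 time slots are needed.
3 time slots suffice: time slot 1 → {History, Chemistry, Physics}; time slot 2 → {Logic, Music, Calculus, Biology}; time slot 3 → {Algebra, Latin, Art}. Every pair that conflicts lands in different time slots.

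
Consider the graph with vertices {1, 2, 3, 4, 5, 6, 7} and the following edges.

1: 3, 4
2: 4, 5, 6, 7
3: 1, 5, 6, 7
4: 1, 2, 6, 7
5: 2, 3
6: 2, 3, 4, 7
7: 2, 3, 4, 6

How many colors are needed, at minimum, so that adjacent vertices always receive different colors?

2, 4, 6, 7 form a clique, so at least 4 colors are needed.
4 colors suffice: color red → {2, 3}; color blue → {4, 5}; color green → {1, 7}; color yellow → {6}. Each edge has distinct colors on its endpoints.

4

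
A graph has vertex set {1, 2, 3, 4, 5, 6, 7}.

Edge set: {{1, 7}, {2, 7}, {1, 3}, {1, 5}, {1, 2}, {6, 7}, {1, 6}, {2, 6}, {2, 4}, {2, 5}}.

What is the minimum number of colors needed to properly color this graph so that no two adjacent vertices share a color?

1, 2, 6, 7 form a clique, so at least 4 colors are needed.
4 colors suffice: color a → {2, 3}; color b → {1, 4}; color c → {5, 6}; color d → {7}. No two adjacent vertices share a color.

4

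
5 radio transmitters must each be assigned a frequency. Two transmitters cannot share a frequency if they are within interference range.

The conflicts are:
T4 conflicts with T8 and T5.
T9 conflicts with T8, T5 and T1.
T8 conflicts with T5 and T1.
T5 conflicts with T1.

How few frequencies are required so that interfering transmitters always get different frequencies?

4

T9, T8, T5, T1 are mutually in conflict, so at least 4 frequencies are needed.
4 frequencies suffice: frequency 1 → {T8}; frequency 2 → {T5}; frequency 3 → {T4, T9}; frequency 4 → {T1}. Each listed conflict is separated.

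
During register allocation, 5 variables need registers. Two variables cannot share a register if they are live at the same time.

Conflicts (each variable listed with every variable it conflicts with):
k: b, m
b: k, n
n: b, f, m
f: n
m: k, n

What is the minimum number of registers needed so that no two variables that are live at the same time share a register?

2

b and n conflict, so at least 2 registers are needed.
Using 2 registers: k=1, b=2, n=1, f=2, m=2. Every pair that conflicts lands in different registers.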